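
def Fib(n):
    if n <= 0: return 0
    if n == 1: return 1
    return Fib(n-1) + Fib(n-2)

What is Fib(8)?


Computing Fib(8) bottom-up:
Fib(0) = 0
Fib(1) = 1
Fib(2) = Fib(1) + Fib(0) = 1 + 0 = 1
Fib(3) = Fib(2) + Fib(1) = 1 + 1 = 2
Fib(4) = Fib(3) + Fib(2) = 2 + 1 = 3
Fib(5) = Fib(4) + Fib(3) = 3 + 2 = 5
Fib(6) = Fib(5) + Fib(4) = 5 + 3 = 8
Fib(7) = Fib(6) + Fib(5) = 8 + 5 = 13
Fib(8) = Fib(7) + Fib(6) = 13 + 8 = 21

21


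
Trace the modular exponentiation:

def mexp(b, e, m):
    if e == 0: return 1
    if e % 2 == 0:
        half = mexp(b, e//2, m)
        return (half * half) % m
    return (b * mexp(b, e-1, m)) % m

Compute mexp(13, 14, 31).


mexp(13, 14, 31): e is even, compute mexp(13, 7, 31)
  mexp(13, 7, 31): e is odd, compute mexp(13, 6, 31)
    mexp(13, 6, 31): e is even, compute mexp(13, 3, 31)
      mexp(13, 3, 31): e is odd, compute mexp(13, 2, 31)
        mexp(13, 2, 31): e is even, compute mexp(13, 1, 31)
          mexp(13, 1, 31): e is odd, compute mexp(13, 0, 31)
          mexp(13, 0, 31) = 1
          (13 * 1) % 31 = 13
        half=13, (13*13) % 31 = 14
      (13 * 14) % 31 = 27
    half=27, (27*27) % 31 = 16
  (13 * 16) % 31 = 22
half=22, (22*22) % 31 = 19

19


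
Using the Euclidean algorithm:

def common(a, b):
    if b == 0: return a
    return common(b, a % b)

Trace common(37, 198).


common(37, 198) = common(198, 37)
common(198, 37) = common(37, 13)
common(37, 13) = common(13, 11)
common(13, 11) = common(11, 2)
common(11, 2) = common(2, 1)
common(2, 1) = common(1, 0)
common(1, 0) = 1  (base case)

1


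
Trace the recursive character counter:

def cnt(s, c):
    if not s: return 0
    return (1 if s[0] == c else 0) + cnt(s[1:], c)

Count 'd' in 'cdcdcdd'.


s[0]='c' != 'd' -> 0
s[0]='d' == 'd' -> 1
s[0]='c' != 'd' -> 0
s[0]='d' == 'd' -> 1
s[0]='c' != 'd' -> 0
s[0]='d' == 'd' -> 1
s[0]='d' == 'd' -> 1
Sum: 0 + 1 + 0 + 1 + 0 + 1 + 1 = 4

4


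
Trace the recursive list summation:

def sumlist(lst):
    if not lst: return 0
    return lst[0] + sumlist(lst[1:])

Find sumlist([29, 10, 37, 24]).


sumlist([29, 10, 37, 24]) = 29 + sumlist([10, 37, 24])
sumlist([10, 37, 24]) = 10 + sumlist([37, 24])
sumlist([37, 24]) = 37 + sumlist([24])
sumlist([24]) = 24 + sumlist([])
sumlist([]) = 0  (base case)
Total: 29 + 10 + 37 + 24 + 0 = 100

100


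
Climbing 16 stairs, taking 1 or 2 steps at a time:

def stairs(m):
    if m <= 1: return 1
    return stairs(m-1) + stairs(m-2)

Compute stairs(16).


Building up from base cases:
stairs(0) = 1
stairs(1) = 1
stairs(2) = stairs(1) + stairs(0) = 1 + 1 = 2
stairs(3) = stairs(2) + stairs(1) = 2 + 1 = 3
stairs(4) = stairs(3) + stairs(2) = 3 + 2 = 5
stairs(5) = stairs(4) + stairs(3) = 5 + 3 = 8
stairs(6) = stairs(5) + stairs(4) = 8 + 5 = 13
stairs(7) = stairs(6) + stairs(5) = 13 + 8 = 21
stairs(8) = stairs(7) + stairs(6) = 21 + 13 = 34
stairs(9) = stairs(8) + stairs(7) = 34 + 21 = 55
stairs(10) = stairs(9) + stairs(8) = 55 + 34 = 89
stairs(11) = stairs(10) + stairs(9) = 89 + 55 = 144
stairs(12) = stairs(11) + stairs(10) = 144 + 89 = 233
stairs(13) = stairs(12) + stairs(11) = 233 + 144 = 377
stairs(14) = stairs(13) + stairs(12) = 377 + 233 = 610
stairs(15) = stairs(14) + stairs(13) = 610 + 377 = 987
stairs(16) = stairs(15) + stairs(14) = 987 + 610 = 1597

1597


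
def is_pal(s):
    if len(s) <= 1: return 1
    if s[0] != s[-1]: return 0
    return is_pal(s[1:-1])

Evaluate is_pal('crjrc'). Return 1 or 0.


is_pal('crjrc'): s[0]='c' == s[-1]='c' -> check is_pal('rjr')
is_pal('rjr'): s[0]='r' == s[-1]='r' -> check is_pal('j')
is_pal('j'): len <= 1 -> return 1  (base case)
Result: 1 (palindrome)

1


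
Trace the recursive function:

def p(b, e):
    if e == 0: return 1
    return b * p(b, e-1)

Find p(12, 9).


p(12, 9)
= 12 * p(12, 8)
= 12 * 12 * p(12, 7)
= 12 * 12 * 12 * p(12, 6)
= 12 * 12 * 12 * 12 * p(12, 5)
= 12 * 12 * 12 * 12 * 12 * p(12, 4)
= 12 * 12 * 12 * 12 * 12 * 12 * p(12, 3)
= 12 * 12 * 12 * 12 * 12 * 12 * 12 * p(12, 2)
= 12 * 12 * 12 * 12 * 12 * 12 * 12 * 12 * p(12, 1)
= 12 * 12 * 12 * 12 * 12 * 12 * 12 * 12 * 12 * p(12, 0)
= 12 * 12 * 12 * 12 * 12 * 12 * 12 * 12 * 12 * 1
= 5159780352

5159780352


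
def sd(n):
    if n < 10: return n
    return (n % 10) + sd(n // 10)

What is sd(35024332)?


sd(35024332) = 2 + sd(3502433)
sd(3502433) = 3 + sd(350243)
sd(350243) = 3 + sd(35024)
sd(35024) = 4 + sd(3502)
sd(3502) = 2 + sd(350)
sd(350) = 0 + sd(35)
sd(35) = 5 + sd(3)
sd(3) = 3  (base case)
Total: 2 + 3 + 3 + 4 + 2 + 0 + 5 + 3 = 22

22


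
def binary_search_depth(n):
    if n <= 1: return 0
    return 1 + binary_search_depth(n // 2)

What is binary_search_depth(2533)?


2533 / 2 = 1266
1266 / 2 = 633
633 / 2 = 316
316 / 2 = 158
158 / 2 = 79
79 / 2 = 39
39 / 2 = 19
19 / 2 = 9
9 / 2 = 4
4 / 2 = 2
2 / 2 = 1
Reached 1 after 11 halvings

11


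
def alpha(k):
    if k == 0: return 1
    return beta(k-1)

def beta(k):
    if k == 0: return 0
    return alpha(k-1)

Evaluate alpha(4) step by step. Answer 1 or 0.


alpha(4) = beta(3)
beta(3) = alpha(2)
alpha(2) = beta(1)
beta(1) = alpha(0)
alpha(0) = 1  (base case)
Result: 1

1


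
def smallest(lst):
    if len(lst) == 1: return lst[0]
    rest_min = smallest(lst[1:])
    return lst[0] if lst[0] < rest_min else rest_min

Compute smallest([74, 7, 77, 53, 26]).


smallest([74, 7, 77, 53, 26]): compare 74 with smallest([7, 77, 53, 26])
smallest([7, 77, 53, 26]): compare 7 with smallest([77, 53, 26])
smallest([77, 53, 26]): compare 77 with smallest([53, 26])
smallest([53, 26]): compare 53 with smallest([26])
smallest([26]) = 26  (base case)
Compare 53 with 26 -> 26
Compare 77 with 26 -> 26
Compare 7 with 26 -> 7
Compare 74 with 7 -> 7

7


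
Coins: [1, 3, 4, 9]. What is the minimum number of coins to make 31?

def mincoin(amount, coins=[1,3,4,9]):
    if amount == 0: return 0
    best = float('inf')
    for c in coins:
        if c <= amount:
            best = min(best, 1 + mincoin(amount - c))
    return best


Building up with DP:
mincoin(0) = 0
mincoin(1) = min(1+mincoin(0)=1+0=1) = 1
mincoin(2) = min(1+mincoin(1)=1+1=2) = 2
mincoin(3) = min(1+mincoin(2)=1+2=3, 1+mincoin(0)=1+0=1) = 1
mincoin(4) = min(1+mincoin(3)=1+1=2, 1+mincoin(1)=1+1=2, 1+mincoin(0)=1+0=1) = 1
mincoin(5) = min(1+mincoin(4)=1+1=2, 1+mincoin(2)=1+2=3, 1+mincoin(1)=1+1=2) = 2
mincoin(6) = min(1+mincoin(5)=1+2=3, 1+mincoin(3)=1+1=2, 1+mincoin(2)=1+2=3) = 2
mincoin(7) = min(1+mincoin(6)=1+2=3, 1+mincoin(4)=1+1=2, 1+mincoin(3)=1+1=2) = 2
mincoin(8) = min(1+mincoin(7)=1+2=3, 1+mincoin(5)=1+2=3, 1+mincoin(4)=1+1=2) = 2
mincoin(9) = min(1+mincoin(8)=1+2=3, 1+mincoin(6)=1+2=3, 1+mincoin(5)=1+2=3, 1+mincoin(0)=1+0=1) = 1
mincoin(10) = min(1+mincoin(9)=1+1=2, 1+mincoin(7)=1+2=3, 1+mincoin(6)=1+2=3, 1+mincoin(1)=1+1=2) = 2
mincoin(11) = min(1+mincoin(10)=1+2=3, 1+mincoin(8)=1+2=3, 1+mincoin(7)=1+2=3, 1+mincoin(2)=1+2=3) = 3
mincoin(12) = min(1+mincoin(11)=1+3=4, 1+mincoin(9)=1+1=2, 1+mincoin(8)=1+2=3, 1+mincoin(3)=1+1=2) = 2
mincoin(13) = min(1+mincoin(12)=1+2=3, 1+mincoin(10)=1+2=3, 1+mincoin(9)=1+1=2, 1+mincoin(4)=1+1=2) = 2
mincoin(14) = min(1+mincoin(13)=1+2=3, 1+mincoin(11)=1+3=4, 1+mincoin(10)=1+2=3, 1+mincoin(5)=1+2=3) = 3
mincoin(15) = min(1+mincoin(14)=1+3=4, 1+mincoin(12)=1+2=3, 1+mincoin(11)=1+3=4, 1+mincoin(6)=1+2=3) = 3
mincoin(16) = min(1+mincoin(15)=1+3=4, 1+mincoin(13)=1+2=3, 1+mincoin(12)=1+2=3, 1+mincoin(7)=1+2=3) = 3
mincoin(17) = min(1+mincoin(16)=1+3=4, 1+mincoin(14)=1+3=4, 1+mincoin(13)=1+2=3, 1+mincoin(8)=1+2=3) = 3
mincoin(18) = min(1+mincoin(17)=1+3=4, 1+mincoin(15)=1+3=4, 1+mincoin(14)=1+3=4, 1+mincoin(9)=1+1=2) = 2
mincoin(19) = min(1+mincoin(18)=1+2=3, 1+mincoin(16)=1+3=4, 1+mincoin(15)=1+3=4, 1+mincoin(10)=1+2=3) = 3
mincoin(20) = min(1+mincoin(19)=1+3=4, 1+mincoin(17)=1+3=4, 1+mincoin(16)=1+3=4, 1+mincoin(11)=1+3=4) = 4
mincoin(21) = min(1+mincoin(20)=1+4=5, 1+mincoin(18)=1+2=3, 1+mincoin(17)=1+3=4, 1+mincoin(12)=1+2=3) = 3
mincoin(22) = min(1+mincoin(21)=1+3=4, 1+mincoin(19)=1+3=4, 1+mincoin(18)=1+2=3, 1+mincoin(13)=1+2=3) = 3
mincoin(23) = min(1+mincoin(22)=1+3=4, 1+mincoin(20)=1+4=5, 1+mincoin(19)=1+3=4, 1+mincoin(14)=1+3=4) = 4
mincoin(24) = min(1+mincoin(23)=1+4=5, 1+mincoin(21)=1+3=4, 1+mincoin(20)=1+4=5, 1+mincoin(15)=1+3=4) = 4
mincoin(25) = min(1+mincoin(24)=1+4=5, 1+mincoin(22)=1+3=4, 1+mincoin(21)=1+3=4, 1+mincoin(16)=1+3=4) = 4
mincoin(26) = min(1+mincoin(25)=1+4=5, 1+mincoin(23)=1+4=5, 1+mincoin(22)=1+3=4, 1+mincoin(17)=1+3=4) = 4
mincoin(27) = min(1+mincoin(26)=1+4=5, 1+mincoin(24)=1+4=5, 1+mincoin(23)=1+4=5, 1+mincoin(18)=1+2=3) = 3
mincoin(28) = min(1+mincoin(27)=1+3=4, 1+mincoin(25)=1+4=5, 1+mincoin(24)=1+4=5, 1+mincoin(19)=1+3=4) = 4
mincoin(29) = min(1+mincoin(28)=1+4=5, 1+mincoin(26)=1+4=5, 1+mincoin(25)=1+4=5, 1+mincoin(20)=1+4=5) = 5
mincoin(30) = min(1+mincoin(29)=1+5=6, 1+mincoin(27)=1+3=4, 1+mincoin(26)=1+4=5, 1+mincoin(21)=1+3=4) = 4
mincoin(31) = min(1+mincoin(30)=1+4=5, 1+mincoin(28)=1+4=5, 1+mincoin(27)=1+3=4, 1+mincoin(22)=1+3=4) = 4

4


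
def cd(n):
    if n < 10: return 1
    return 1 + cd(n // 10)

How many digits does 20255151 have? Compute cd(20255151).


cd(20255151) = 1 + cd(2025515)
cd(2025515) = 1 + cd(202551)
cd(202551) = 1 + cd(20255)
cd(20255) = 1 + cd(2025)
cd(2025) = 1 + cd(202)
cd(202) = 1 + cd(20)
cd(20) = 1 + cd(2)
cd(2) = 1  (base case: 2 < 10)
Unwinding: 1 + 1 + 1 + 1 + 1 + 1 + 1 + 1 = 8

8


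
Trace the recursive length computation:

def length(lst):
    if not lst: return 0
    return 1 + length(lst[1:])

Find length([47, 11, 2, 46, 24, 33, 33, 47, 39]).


length([47, 11, 2, 46, 24, 33, 33, 47, 39]) = 1 + length([11, 2, 46, 24, 33, 33, 47, 39])
length([11, 2, 46, 24, 33, 33, 47, 39]) = 1 + length([2, 46, 24, 33, 33, 47, 39])
length([2, 46, 24, 33, 33, 47, 39]) = 1 + length([46, 24, 33, 33, 47, 39])
length([46, 24, 33, 33, 47, 39]) = 1 + length([24, 33, 33, 47, 39])
length([24, 33, 33, 47, 39]) = 1 + length([33, 33, 47, 39])
length([33, 33, 47, 39]) = 1 + length([33, 47, 39])
length([33, 47, 39]) = 1 + length([47, 39])
length([47, 39]) = 1 + length([39])
length([39]) = 1 + length([])
length([]) = 0  (base case)
Unwinding: 1 + 1 + 1 + 1 + 1 + 1 + 1 + 1 + 1 + 0 = 9

9


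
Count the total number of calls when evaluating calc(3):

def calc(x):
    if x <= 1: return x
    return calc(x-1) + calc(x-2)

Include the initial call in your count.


Let C(n) = total calls for calc(n)
C(0) = 1, C(1) = 1
C(2) = 1 + C(1) + C(0) = 1 + 1 + 1 = 3
C(3) = 1 + C(2) + C(1) = 1 + 3 + 1 = 5

5


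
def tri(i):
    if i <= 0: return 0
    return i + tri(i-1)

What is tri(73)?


tri(73)
= 73 + 72 + 71 + 70 + 69 + 68 + 67 + 66 + 65 + 64 + 63 + 62 + 61 + 60 + 59 + 58 + 57 + 56 + 55 + 54 + 53 + 52 + 51 + 50 + 49 + 48 + 47 + 46 + 45 + 44 + 43 + 42 + 41 + 40 + 39 + 38 + 37 + 36 + 35 + 34 + 33 + 32 + 31 + 30 + 29 + 28 + 27 + 26 + 25 + 24 + 23 + 22 + 21 + 20 + 19 + 18 + 17 + 16 + 15 + 14 + 13 + 12 + 11 + 10 + 9 + 8 + 7 + 6 + 5 + 4 + 3 + 2 + 1 + tri(0)
= 73 + 72 + 71 + 70 + 69 + 68 + 67 + 66 + 65 + 64 + 63 + 62 + 61 + 60 + 59 + 58 + 57 + 56 + 55 + 54 + 53 + 52 + 51 + 50 + 49 + 48 + 47 + 46 + 45 + 44 + 43 + 42 + 41 + 40 + 39 + 38 + 37 + 36 + 35 + 34 + 33 + 32 + 31 + 30 + 29 + 28 + 27 + 26 + 25 + 24 + 23 + 22 + 21 + 20 + 19 + 18 + 17 + 16 + 15 + 14 + 13 + 12 + 11 + 10 + 9 + 8 + 7 + 6 + 5 + 4 + 3 + 2 + 1 + 0
= 2701

2701


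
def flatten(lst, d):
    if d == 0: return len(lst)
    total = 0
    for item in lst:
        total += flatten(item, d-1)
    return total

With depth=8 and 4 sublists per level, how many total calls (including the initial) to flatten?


At depth 0 (root): 1 call
At depth 1: each of 1 parents calls flatten on 4 children = 4 calls
At depth 2: each of 4 parents calls flatten on 4 children = 16 calls
At depth 3: each of 16 parents calls flatten on 4 children = 64 calls
At depth 4: each of 64 parents calls flatten on 4 children = 256 calls
At depth 5: each of 256 parents calls flatten on 4 children = 1024 calls
At depth 6: each of 1024 parents calls flatten on 4 children = 4096 calls
At depth 7: each of 4096 parents calls flatten on 4 children = 16384 calls
At depth 8: each of 16384 parents calls flatten on 4 children = 65536 calls
Total: 1 + 4 + 16 + 64 + 256 + 1024 + 4096 + 16384 + 65536 = 87381

87381


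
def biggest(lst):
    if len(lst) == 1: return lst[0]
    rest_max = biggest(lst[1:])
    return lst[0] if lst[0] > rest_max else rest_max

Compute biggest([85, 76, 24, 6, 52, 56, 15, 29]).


biggest([85, 76, 24, 6, 52, 56, 15, 29]): compare 85 with biggest([76, 24, 6, 52, 56, 15, 29])
biggest([76, 24, 6, 52, 56, 15, 29]): compare 76 with biggest([24, 6, 52, 56, 15, 29])
biggest([24, 6, 52, 56, 15, 29]): compare 24 with biggest([6, 52, 56, 15, 29])
biggest([6, 52, 56, 15, 29]): compare 6 with biggest([52, 56, 15, 29])
biggest([52, 56, 15, 29]): compare 52 with biggest([56, 15, 29])
biggest([56, 15, 29]): compare 56 with biggest([15, 29])
biggest([15, 29]): compare 15 with biggest([29])
biggest([29]) = 29  (base case)
Compare 15 with 29 -> 29
Compare 56 with 29 -> 56
Compare 52 with 56 -> 56
Compare 6 with 56 -> 56
Compare 24 with 56 -> 56
Compare 76 with 56 -> 76
Compare 85 with 76 -> 85

85


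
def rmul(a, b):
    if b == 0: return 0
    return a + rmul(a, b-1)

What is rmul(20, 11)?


rmul(20, 11) = 20 + rmul(20, 10)
rmul(20, 10) = 20 + rmul(20, 9)
rmul(20, 9) = 20 + rmul(20, 8)
rmul(20, 8) = 20 + rmul(20, 7)
rmul(20, 7) = 20 + rmul(20, 6)
rmul(20, 6) = 20 + rmul(20, 5)
rmul(20, 5) = 20 + rmul(20, 4)
rmul(20, 4) = 20 + rmul(20, 3)
rmul(20, 3) = 20 + rmul(20, 2)
rmul(20, 2) = 20 + rmul(20, 1)
rmul(20, 1) = 20 + rmul(20, 0)
rmul(20, 0) = 0  (base case)
Total: 20 + 20 + 20 + 20 + 20 + 20 + 20 + 20 + 20 + 20 + 20 + 0 = 220

220


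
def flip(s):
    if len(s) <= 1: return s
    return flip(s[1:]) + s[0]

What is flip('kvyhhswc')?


flip('kvyhhswc') = flip('vyhhswc') + 'k'
flip('vyhhswc') = flip('yhhswc') + 'v'
flip('yhhswc') = flip('hhswc') + 'y'
flip('hhswc') = flip('hswc') + 'h'
flip('hswc') = flip('swc') + 'h'
flip('swc') = flip('wc') + 's'
flip('wc') = flip('c') + 'w'
flip('c') = 'c'  (base case)
Concatenating: 'c' + 'w' + 's' + 'h' + 'h' + 'y' + 'v' + 'k' = 'cwshhyvk'

cwshhyvk


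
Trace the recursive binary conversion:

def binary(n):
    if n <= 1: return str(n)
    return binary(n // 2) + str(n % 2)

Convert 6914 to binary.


binary(6914) = binary(3457) + '0'
binary(3457) = binary(1728) + '1'
binary(1728) = binary(864) + '0'
binary(864) = binary(432) + '0'
binary(432) = binary(216) + '0'
binary(216) = binary(108) + '0'
binary(108) = binary(54) + '0'
binary(54) = binary(27) + '0'
binary(27) = binary(13) + '1'
binary(13) = binary(6) + '1'
binary(6) = binary(3) + '0'
binary(3) = binary(1) + '1'
binary(1) = '1'  (base case)
Concatenating: '1' + '1' + '0' + '1' + '1' + '0' + '0' + '0' + '0' + '0' + '0' + '1' + '0' = '1101100000010'

1101100000010


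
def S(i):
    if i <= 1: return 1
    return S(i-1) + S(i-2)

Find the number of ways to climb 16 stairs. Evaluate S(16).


Building up from base cases:
S(0) = 1
S(1) = 1
S(2) = S(1) + S(0) = 1 + 1 = 2
S(3) = S(2) + S(1) = 2 + 1 = 3
S(4) = S(3) + S(2) = 3 + 2 = 5
S(5) = S(4) + S(3) = 5 + 3 = 8
S(6) = S(5) + S(4) = 8 + 5 = 13
S(7) = S(6) + S(5) = 13 + 8 = 21
S(8) = S(7) + S(6) = 21 + 13 = 34
S(9) = S(8) + S(7) = 34 + 21 = 55
S(10) = S(9) + S(8) = 55 + 34 = 89
S(11) = S(10) + S(9) = 89 + 55 = 144
S(12) = S(11) + S(10) = 144 + 89 = 233
S(13) = S(12) + S(11) = 233 + 144 = 377
S(14) = S(13) + S(12) = 377 + 233 = 610
S(15) = S(14) + S(13) = 610 + 377 = 987
S(16) = S(15) + S(14) = 987 + 610 = 1597

1597


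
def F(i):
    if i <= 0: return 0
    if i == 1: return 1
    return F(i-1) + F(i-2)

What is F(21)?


Computing F(21) bottom-up:
F(0) = 0
F(1) = 1
F(2) = F(1) + F(0) = 1 + 0 = 1
F(3) = F(2) + F(1) = 1 + 1 = 2
F(4) = F(3) + F(2) = 2 + 1 = 3
F(5) = F(4) + F(3) = 3 + 2 = 5
F(6) = F(5) + F(4) = 5 + 3 = 8
F(7) = F(6) + F(5) = 8 + 5 = 13
F(8) = F(7) + F(6) = 13 + 8 = 21
F(9) = F(8) + F(7) = 21 + 13 = 34
F(10) = F(9) + F(8) = 34 + 21 = 55
F(11) = F(10) + F(9) = 55 + 34 = 89
F(12) = F(11) + F(10) = 89 + 55 = 144
F(13) = F(12) + F(11) = 144 + 89 = 233
F(14) = F(13) + F(12) = 233 + 144 = 377
F(15) = F(14) + F(13) = 377 + 233 = 610
F(16) = F(15) + F(14) = 610 + 377 = 987
F(17) = F(16) + F(15) = 987 + 610 = 1597
F(18) = F(17) + F(16) = 1597 + 987 = 2584
F(19) = F(18) + F(17) = 2584 + 1597 = 4181
F(20) = F(19) + F(18) = 4181 + 2584 = 6765
F(21) = F(20) + F(19) = 6765 + 4181 = 10946

10946


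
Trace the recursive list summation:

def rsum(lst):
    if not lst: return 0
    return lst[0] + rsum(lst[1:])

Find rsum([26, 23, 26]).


rsum([26, 23, 26]) = 26 + rsum([23, 26])
rsum([23, 26]) = 23 + rsum([26])
rsum([26]) = 26 + rsum([])
rsum([]) = 0  (base case)
Total: 26 + 23 + 26 + 0 = 75

75


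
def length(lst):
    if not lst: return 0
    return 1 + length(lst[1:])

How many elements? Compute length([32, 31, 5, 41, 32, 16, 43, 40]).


length([32, 31, 5, 41, 32, 16, 43, 40]) = 1 + length([31, 5, 41, 32, 16, 43, 40])
length([31, 5, 41, 32, 16, 43, 40]) = 1 + length([5, 41, 32, 16, 43, 40])
length([5, 41, 32, 16, 43, 40]) = 1 + length([41, 32, 16, 43, 40])
length([41, 32, 16, 43, 40]) = 1 + length([32, 16, 43, 40])
length([32, 16, 43, 40]) = 1 + length([16, 43, 40])
length([16, 43, 40]) = 1 + length([43, 40])
length([43, 40]) = 1 + length([40])
length([40]) = 1 + length([])
length([]) = 0  (base case)
Unwinding: 1 + 1 + 1 + 1 + 1 + 1 + 1 + 1 + 0 = 8

8


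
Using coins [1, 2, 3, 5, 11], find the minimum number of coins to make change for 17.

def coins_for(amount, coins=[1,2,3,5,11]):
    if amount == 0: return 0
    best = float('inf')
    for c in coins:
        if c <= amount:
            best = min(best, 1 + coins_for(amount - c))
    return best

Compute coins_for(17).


Building up with DP:
coins_for(0) = 0
coins_for(1) = min(1+coins_for(0)=1+0=1) = 1
coins_for(2) = min(1+coins_for(1)=1+1=2, 1+coins_for(0)=1+0=1) = 1
coins_for(3) = min(1+coins_for(2)=1+1=2, 1+coins_for(1)=1+1=2, 1+coins_for(0)=1+0=1) = 1
coins_for(4) = min(1+coins_for(3)=1+1=2, 1+coins_for(2)=1+1=2, 1+coins_for(1)=1+1=2) = 2
coins_for(5) = min(1+coins_for(4)=1+2=3, 1+coins_for(3)=1+1=2, 1+coins_for(2)=1+1=2, 1+coins_for(0)=1+0=1) = 1
coins_for(6) = min(1+coins_for(5)=1+1=2, 1+coins_for(4)=1+2=3, 1+coins_for(3)=1+1=2, 1+coins_for(1)=1+1=2) = 2
coins_for(7) = min(1+coins_for(6)=1+2=3, 1+coins_for(5)=1+1=2, 1+coins_for(4)=1+2=3, 1+coins_for(2)=1+1=2) = 2
coins_for(8) = min(1+coins_for(7)=1+2=3, 1+coins_for(6)=1+2=3, 1+coins_for(5)=1+1=2, 1+coins_for(3)=1+1=2) = 2
coins_for(9) = min(1+coins_for(8)=1+2=3, 1+coins_for(7)=1+2=3, 1+coins_for(6)=1+2=3, 1+coins_for(4)=1+2=3) = 3
coins_for(10) = min(1+coins_for(9)=1+3=4, 1+coins_for(8)=1+2=3, 1+coins_for(7)=1+2=3, 1+coins_for(5)=1+1=2) = 2
coins_for(11) = min(1+coins_for(10)=1+2=3, 1+coins_for(9)=1+3=4, 1+coins_for(8)=1+2=3, 1+coins_for(6)=1+2=3, 1+coins_for(0)=1+0=1) = 1
coins_for(12) = min(1+coins_for(11)=1+1=2, 1+coins_for(10)=1+2=3, 1+coins_for(9)=1+3=4, 1+coins_for(7)=1+2=3, 1+coins_for(1)=1+1=2) = 2
coins_for(13) = min(1+coins_for(12)=1+2=3, 1+coins_for(11)=1+1=2, 1+coins_for(10)=1+2=3, 1+coins_for(8)=1+2=3, 1+coins_for(2)=1+1=2) = 2
coins_for(14) = min(1+coins_for(13)=1+2=3, 1+coins_for(12)=1+2=3, 1+coins_for(11)=1+1=2, 1+coins_for(9)=1+3=4, 1+coins_for(3)=1+1=2) = 2
coins_for(15) = min(1+coins_for(14)=1+2=3, 1+coins_for(13)=1+2=3, 1+coins_for(12)=1+2=3, 1+coins_for(10)=1+2=3, 1+coins_for(4)=1+2=3) = 3
coins_for(16) = min(1+coins_for(15)=1+3=4, 1+coins_for(14)=1+2=3, 1+coins_for(13)=1+2=3, 1+coins_for(11)=1+1=2, 1+coins_for(5)=1+1=2) = 2
coins_for(17) = min(1+coins_for(16)=1+2=3, 1+coins_for(15)=1+3=4, 1+coins_for(14)=1+2=3, 1+coins_for(12)=1+2=3, 1+coins_for(6)=1+2=3) = 3

3


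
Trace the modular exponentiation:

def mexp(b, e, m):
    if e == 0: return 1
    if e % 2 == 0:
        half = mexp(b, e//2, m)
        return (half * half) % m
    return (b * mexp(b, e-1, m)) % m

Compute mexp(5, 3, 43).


mexp(5, 3, 43): e is odd, compute mexp(5, 2, 43)
  mexp(5, 2, 43): e is even, compute mexp(5, 1, 43)
    mexp(5, 1, 43): e is odd, compute mexp(5, 0, 43)
      mexp(5, 0, 43) = 1
    (5 * 1) % 43 = 5
  half=5, (5*5) % 43 = 25
(5 * 25) % 43 = 39

39


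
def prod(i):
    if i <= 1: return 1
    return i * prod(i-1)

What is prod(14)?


prod(14)
= 14 * prod(13)
= 14 * 13 * prod(12)
= 14 * 13 * 12 * prod(11)
= 14 * 13 * 12 * 11 * prod(10)
= 14 * 13 * 12 * 11 * 10 * prod(9)
= 14 * 13 * 12 * 11 * 10 * 9 * prod(8)
= 14 * 13 * 12 * 11 * 10 * 9 * 8 * prod(7)
= 14 * 13 * 12 * 11 * 10 * 9 * 8 * 7 * prod(6)
= 14 * 13 * 12 * 11 * 10 * 9 * 8 * 7 * 6 * prod(5)
= 14 * 13 * 12 * 11 * 10 * 9 * 8 * 7 * 6 * 5 * prod(4)
= 14 * 13 * 12 * 11 * 10 * 9 * 8 * 7 * 6 * 5 * 4 * prod(3)
= 14 * 13 * 12 * 11 * 10 * 9 * 8 * 7 * 6 * 5 * 4 * 3 * prod(2)
= 14 * 13 * 12 * 11 * 10 * 9 * 8 * 7 * 6 * 5 * 4 * 3 * 2 * prod(1)
= 14 * 13 * 12 * 11 * 10 * 9 * 8 * 7 * 6 * 5 * 4 * 3 * 2 * 1
= 87178291200

87178291200


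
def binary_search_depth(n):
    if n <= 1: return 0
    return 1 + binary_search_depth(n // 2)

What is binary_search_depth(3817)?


3817 / 2 = 1908
1908 / 2 = 954
954 / 2 = 477
477 / 2 = 238
238 / 2 = 119
119 / 2 = 59
59 / 2 = 29
29 / 2 = 14
14 / 2 = 7
7 / 2 = 3
3 / 2 = 1
Reached 1 after 11 halvings

11


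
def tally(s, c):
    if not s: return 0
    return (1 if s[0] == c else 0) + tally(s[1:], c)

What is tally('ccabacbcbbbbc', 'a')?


s[0]='c' != 'a' -> 0
s[0]='c' != 'a' -> 0
s[0]='a' == 'a' -> 1
s[0]='b' != 'a' -> 0
s[0]='a' == 'a' -> 1
s[0]='c' != 'a' -> 0
s[0]='b' != 'a' -> 0
s[0]='c' != 'a' -> 0
s[0]='b' != 'a' -> 0
s[0]='b' != 'a' -> 0
s[0]='b' != 'a' -> 0
s[0]='b' != 'a' -> 0
s[0]='c' != 'a' -> 0
Sum: 0 + 0 + 1 + 0 + 1 + 0 + 0 + 0 + 0 + 0 + 0 + 0 + 0 = 2

2


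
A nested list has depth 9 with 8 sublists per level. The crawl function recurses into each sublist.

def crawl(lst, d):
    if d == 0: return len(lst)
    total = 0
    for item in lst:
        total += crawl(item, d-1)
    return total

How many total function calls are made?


At depth 0 (root): 1 call
At depth 1: each of 1 parents calls crawl on 8 children = 8 calls
At depth 2: each of 8 parents calls crawl on 8 children = 64 calls
At depth 3: each of 64 parents calls crawl on 8 children = 512 calls
At depth 4: each of 512 parents calls crawl on 8 children = 4096 calls
At depth 5: each of 4096 parents calls crawl on 8 children = 32768 calls
At depth 6: each of 32768 parents calls crawl on 8 children = 262144 calls
At depth 7: each of 262144 parents calls crawl on 8 children = 2097152 calls
At depth 8: each of 2097152 parents calls crawl on 8 children = 16777216 calls
At depth 9: each of 16777216 parents calls crawl on 8 children = 134217728 calls
Total: 1 + 8 + 64 + 512 + 4096 + 32768 + 262144 + 2097152 + 16777216 + 134217728 = 153391689

153391689


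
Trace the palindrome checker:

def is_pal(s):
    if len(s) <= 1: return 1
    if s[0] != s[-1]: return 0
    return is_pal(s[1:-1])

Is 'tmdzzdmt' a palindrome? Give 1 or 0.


is_pal('tmdzzdmt'): s[0]='t' == s[-1]='t' -> check is_pal('mdzzdm')
is_pal('mdzzdm'): s[0]='m' == s[-1]='m' -> check is_pal('dzzd')
is_pal('dzzd'): s[0]='d' == s[-1]='d' -> check is_pal('zz')
is_pal('zz'): s[0]='z' == s[-1]='z' -> check is_pal('')
is_pal(''): len <= 1 -> return 1  (base case)
Result: 1 (palindrome)

1


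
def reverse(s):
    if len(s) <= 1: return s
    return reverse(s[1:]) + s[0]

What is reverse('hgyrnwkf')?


reverse('hgyrnwkf') = reverse('gyrnwkf') + 'h'
reverse('gyrnwkf') = reverse('yrnwkf') + 'g'
reverse('yrnwkf') = reverse('rnwkf') + 'y'
reverse('rnwkf') = reverse('nwkf') + 'r'
reverse('nwkf') = reverse('wkf') + 'n'
reverse('wkf') = reverse('kf') + 'w'
reverse('kf') = reverse('f') + 'k'
reverse('f') = 'f'  (base case)
Concatenating: 'f' + 'k' + 'w' + 'n' + 'r' + 'y' + 'g' + 'h' = 'fkwnrygh'

fkwnrygh


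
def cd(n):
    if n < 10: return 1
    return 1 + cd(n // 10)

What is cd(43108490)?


cd(43108490) = 1 + cd(4310849)
cd(4310849) = 1 + cd(431084)
cd(431084) = 1 + cd(43108)
cd(43108) = 1 + cd(4310)
cd(4310) = 1 + cd(431)
cd(431) = 1 + cd(43)
cd(43) = 1 + cd(4)
cd(4) = 1  (base case: 4 < 10)
Unwinding: 1 + 1 + 1 + 1 + 1 + 1 + 1 + 1 = 8

8


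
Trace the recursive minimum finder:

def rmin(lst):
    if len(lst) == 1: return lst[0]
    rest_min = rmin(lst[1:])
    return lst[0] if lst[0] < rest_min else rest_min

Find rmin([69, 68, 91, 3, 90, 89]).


rmin([69, 68, 91, 3, 90, 89]): compare 69 with rmin([68, 91, 3, 90, 89])
rmin([68, 91, 3, 90, 89]): compare 68 with rmin([91, 3, 90, 89])
rmin([91, 3, 90, 89]): compare 91 with rmin([3, 90, 89])
rmin([3, 90, 89]): compare 3 with rmin([90, 89])
rmin([90, 89]): compare 90 with rmin([89])
rmin([89]) = 89  (base case)
Compare 90 with 89 -> 89
Compare 3 with 89 -> 3
Compare 91 with 3 -> 3
Compare 68 with 3 -> 3
Compare 69 with 3 -> 3

3


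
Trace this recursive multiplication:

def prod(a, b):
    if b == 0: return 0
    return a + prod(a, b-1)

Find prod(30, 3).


prod(30, 3) = 30 + prod(30, 2)
prod(30, 2) = 30 + prod(30, 1)
prod(30, 1) = 30 + prod(30, 0)
prod(30, 0) = 0  (base case)
Total: 30 + 30 + 30 + 0 = 90

90


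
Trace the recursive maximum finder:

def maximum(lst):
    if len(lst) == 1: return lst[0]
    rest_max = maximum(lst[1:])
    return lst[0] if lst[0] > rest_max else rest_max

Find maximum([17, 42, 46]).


maximum([17, 42, 46]): compare 17 with maximum([42, 46])
maximum([42, 46]): compare 42 with maximum([46])
maximum([46]) = 46  (base case)
Compare 42 with 46 -> 46
Compare 17 with 46 -> 46

46


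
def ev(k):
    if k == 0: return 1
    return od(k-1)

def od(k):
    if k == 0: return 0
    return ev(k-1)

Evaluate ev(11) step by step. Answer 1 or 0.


ev(11) = od(10)
od(10) = ev(9)
ev(9) = od(8)
od(8) = ev(7)
ev(7) = od(6)
od(6) = ev(5)
ev(5) = od(4)
od(4) = ev(3)
ev(3) = od(2)
od(2) = ev(1)
ev(1) = od(0)
od(0) = 0  (base case)
Result: 0

0


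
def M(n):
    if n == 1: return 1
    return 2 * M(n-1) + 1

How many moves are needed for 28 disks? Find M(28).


M(28) = 2 * M(27) + 1
M(27) = 2 * M(26) + 1
M(26) = 2 * M(25) + 1
M(25) = 2 * M(24) + 1
M(24) = 2 * M(23) + 1
M(23) = 2 * M(22) + 1
M(22) = 2 * M(21) + 1
M(21) = 2 * M(20) + 1
M(20) = 2 * M(19) + 1
M(19) = 2 * M(18) + 1
M(18) = 2 * M(17) + 1
M(17) = 2 * M(16) + 1
M(16) = 2 * M(15) + 1
M(15) = 2 * M(14) + 1
M(14) = 2 * M(13) + 1
M(13) = 2 * M(12) + 1
M(12) = 2 * M(11) + 1
M(11) = 2 * M(10) + 1
M(10) = 2 * M(9) + 1
M(9) = 2 * M(8) + 1
M(8) = 2 * M(7) + 1
M(7) = 2 * M(6) + 1
M(6) = 2 * M(5) + 1
M(5) = 2 * M(4) + 1
M(4) = 2 * M(3) + 1
M(3) = 2 * M(2) + 1
M(2) = 2 * M(1) + 1
M(1) = 1  (base case)
M(2) = 2 * 1 + 1 = 3
M(3) = 2 * 3 + 1 = 7
M(4) = 2 * 7 + 1 = 15
M(5) = 2 * 15 + 1 = 31
M(6) = 2 * 31 + 1 = 63
M(7) = 2 * 63 + 1 = 127
M(8) = 2 * 127 + 1 = 255
M(9) = 2 * 255 + 1 = 511
M(10) = 2 * 511 + 1 = 1023
M(11) = 2 * 1023 + 1 = 2047
M(12) = 2 * 2047 + 1 = 4095
M(13) = 2 * 4095 + 1 = 8191
M(14) = 2 * 8191 + 1 = 16383
M(15) = 2 * 16383 + 1 = 32767
M(16) = 2 * 32767 + 1 = 65535
M(17) = 2 * 65535 + 1 = 131071
M(18) = 2 * 131071 + 1 = 262143
M(19) = 2 * 262143 + 1 = 524287
M(20) = 2 * 524287 + 1 = 1048575
M(21) = 2 * 1048575 + 1 = 2097151
M(22) = 2 * 2097151 + 1 = 4194303
M(23) = 2 * 4194303 + 1 = 8388607
M(24) = 2 * 8388607 + 1 = 16777215
M(25) = 2 * 16777215 + 1 = 33554431
M(26) = 2 * 33554431 + 1 = 67108863
M(27) = 2 * 67108863 + 1 = 134217727
M(28) = 2 * 134217727 + 1 = 268435455

268435455


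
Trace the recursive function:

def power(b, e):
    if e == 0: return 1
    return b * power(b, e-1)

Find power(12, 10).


power(12, 10)
= 12 * power(12, 9)
= 12 * 12 * power(12, 8)
= 12 * 12 * 12 * power(12, 7)
= 12 * 12 * 12 * 12 * power(12, 6)
= 12 * 12 * 12 * 12 * 12 * power(12, 5)
= 12 * 12 * 12 * 12 * 12 * 12 * power(12, 4)
= 12 * 12 * 12 * 12 * 12 * 12 * 12 * power(12, 3)
= 12 * 12 * 12 * 12 * 12 * 12 * 12 * 12 * power(12, 2)
= 12 * 12 * 12 * 12 * 12 * 12 * 12 * 12 * 12 * power(12, 1)
= 12 * 12 * 12 * 12 * 12 * 12 * 12 * 12 * 12 * 12 * power(12, 0)
= 12 * 12 * 12 * 12 * 12 * 12 * 12 * 12 * 12 * 12 * 1
= 61917364224

61917364224


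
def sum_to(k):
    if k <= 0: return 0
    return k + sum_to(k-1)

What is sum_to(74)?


sum_to(74)
= 74 + 73 + 72 + 71 + 70 + 69 + 68 + 67 + 66 + 65 + 64 + 63 + 62 + 61 + 60 + 59 + 58 + 57 + 56 + 55 + 54 + 53 + 52 + 51 + 50 + 49 + 48 + 47 + 46 + 45 + 44 + 43 + 42 + 41 + 40 + 39 + 38 + 37 + 36 + 35 + 34 + 33 + 32 + 31 + 30 + 29 + 28 + 27 + 26 + 25 + 24 + 23 + 22 + 21 + 20 + 19 + 18 + 17 + 16 + 15 + 14 + 13 + 12 + 11 + 10 + 9 + 8 + 7 + 6 + 5 + 4 + 3 + 2 + 1 + sum_to(0)
= 74 + 73 + 72 + 71 + 70 + 69 + 68 + 67 + 66 + 65 + 64 + 63 + 62 + 61 + 60 + 59 + 58 + 57 + 56 + 55 + 54 + 53 + 52 + 51 + 50 + 49 + 48 + 47 + 46 + 45 + 44 + 43 + 42 + 41 + 40 + 39 + 38 + 37 + 36 + 35 + 34 + 33 + 32 + 31 + 30 + 29 + 28 + 27 + 26 + 25 + 24 + 23 + 22 + 21 + 20 + 19 + 18 + 17 + 16 + 15 + 14 + 13 + 12 + 11 + 10 + 9 + 8 + 7 + 6 + 5 + 4 + 3 + 2 + 1 + 0
= 2775

2775


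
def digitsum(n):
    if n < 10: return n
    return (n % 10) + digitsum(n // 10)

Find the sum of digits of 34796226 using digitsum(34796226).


digitsum(34796226) = 6 + digitsum(3479622)
digitsum(3479622) = 2 + digitsum(347962)
digitsum(347962) = 2 + digitsum(34796)
digitsum(34796) = 6 + digitsum(3479)
digitsum(3479) = 9 + digitsum(347)
digitsum(347) = 7 + digitsum(34)
digitsum(34) = 4 + digitsum(3)
digitsum(3) = 3  (base case)
Total: 6 + 2 + 2 + 6 + 9 + 7 + 4 + 3 = 39

39


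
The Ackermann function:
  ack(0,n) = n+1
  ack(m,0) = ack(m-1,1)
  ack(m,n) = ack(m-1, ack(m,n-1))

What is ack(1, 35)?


ack(1, 35) = ack(0, ack(1, 34))
  ack(1, 34) = ack(0, ack(1, 33))
    ack(1, 33) = ack(0, ack(1, 32))
      ack(1, 32) = ack(0, ack(1, 31))
        ack(1, 31) = ack(0, ack(1, 30))
          ack(1, 30) = ack(0, ack(1, 29))
          ack(1, 29) = ack(0, ack(1, 28))
          ack(1, 28) = ack(0, ack(1, 27))
          ack(1, 27) = ack(0, ack(1, 26))
          ack(1, 26) = ack(0, ack(1, 25))
          ack(1, 25) = ack(0, ack(1, 24))
          ack(1, 24) = ack(0, ack(1, 23))
          ack(1, 23) = ack(0, ack(1, 22))
          ack(1, 22) = ack(0, ack(1, 21))
          ack(1, 21) = ack(0, ack(1, 20))
          ack(1, 20) = ack(0, ack(1, 19))
          ack(1, 19) = ack(0, ack(1, 18))
          ack(1, 18) = ack(0, ack(1, 17))
          ack(1, 17) = ack(0, ack(1, 16))
          ack(1, 16) = ack(0, ack(1, 15))
          ack(1, 15) = ack(0, ack(1, 14))
          ack(1, 14) = ack(0, ack(1, 13))
          ack(1, 13) = ack(0, ack(1, 12))
          ack(1, 12) = ack(0, ack(1, 11))
          ack(1, 11) = ack(0, ack(1, 10))
... (trace truncated)
Result: ack(1, 35) = 37

37


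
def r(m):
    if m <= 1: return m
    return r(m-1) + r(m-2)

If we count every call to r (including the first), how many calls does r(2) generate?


Let C(n) = total calls for r(n)
C(0) = 1, C(1) = 1
C(2) = 1 + C(1) + C(0) = 1 + 1 + 1 = 3

3


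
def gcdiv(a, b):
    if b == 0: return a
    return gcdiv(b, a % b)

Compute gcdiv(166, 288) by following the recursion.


gcdiv(166, 288) = gcdiv(288, 166)
gcdiv(288, 166) = gcdiv(166, 122)
gcdiv(166, 122) = gcdiv(122, 44)
gcdiv(122, 44) = gcdiv(44, 34)
gcdiv(44, 34) = gcdiv(34, 10)
gcdiv(34, 10) = gcdiv(10, 4)
gcdiv(10, 4) = gcdiv(4, 2)
gcdiv(4, 2) = gcdiv(2, 0)
gcdiv(2, 0) = 2  (base case)

2


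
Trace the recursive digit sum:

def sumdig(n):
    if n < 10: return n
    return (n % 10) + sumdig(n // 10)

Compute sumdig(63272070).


sumdig(63272070) = 0 + sumdig(6327207)
sumdig(6327207) = 7 + sumdig(632720)
sumdig(632720) = 0 + sumdig(63272)
sumdig(63272) = 2 + sumdig(6327)
sumdig(6327) = 7 + sumdig(632)
sumdig(632) = 2 + sumdig(63)
sumdig(63) = 3 + sumdig(6)
sumdig(6) = 6  (base case)
Total: 0 + 7 + 0 + 2 + 7 + 2 + 3 + 6 = 27

27


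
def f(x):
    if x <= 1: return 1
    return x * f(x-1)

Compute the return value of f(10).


f(10)
= 10 * f(9)
= 10 * 9 * f(8)
= 10 * 9 * 8 * f(7)
= 10 * 9 * 8 * 7 * f(6)
= 10 * 9 * 8 * 7 * 6 * f(5)
= 10 * 9 * 8 * 7 * 6 * 5 * f(4)
= 10 * 9 * 8 * 7 * 6 * 5 * 4 * f(3)
= 10 * 9 * 8 * 7 * 6 * 5 * 4 * 3 * f(2)
= 10 * 9 * 8 * 7 * 6 * 5 * 4 * 3 * 2 * f(1)
= 10 * 9 * 8 * 7 * 6 * 5 * 4 * 3 * 2 * 1
= 3628800

3628800


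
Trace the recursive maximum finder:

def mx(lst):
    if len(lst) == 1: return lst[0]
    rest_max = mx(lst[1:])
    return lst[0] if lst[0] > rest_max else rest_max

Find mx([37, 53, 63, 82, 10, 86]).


mx([37, 53, 63, 82, 10, 86]): compare 37 with mx([53, 63, 82, 10, 86])
mx([53, 63, 82, 10, 86]): compare 53 with mx([63, 82, 10, 86])
mx([63, 82, 10, 86]): compare 63 with mx([82, 10, 86])
mx([82, 10, 86]): compare 82 with mx([10, 86])
mx([10, 86]): compare 10 with mx([86])
mx([86]) = 86  (base case)
Compare 10 with 86 -> 86
Compare 82 with 86 -> 86
Compare 63 with 86 -> 86
Compare 53 with 86 -> 86
Compare 37 with 86 -> 86

86


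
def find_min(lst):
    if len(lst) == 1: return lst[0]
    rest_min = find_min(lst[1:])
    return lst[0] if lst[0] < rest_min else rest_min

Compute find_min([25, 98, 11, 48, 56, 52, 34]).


find_min([25, 98, 11, 48, 56, 52, 34]): compare 25 with find_min([98, 11, 48, 56, 52, 34])
find_min([98, 11, 48, 56, 52, 34]): compare 98 with find_min([11, 48, 56, 52, 34])
find_min([11, 48, 56, 52, 34]): compare 11 with find_min([48, 56, 52, 34])
find_min([48, 56, 52, 34]): compare 48 with find_min([56, 52, 34])
find_min([56, 52, 34]): compare 56 with find_min([52, 34])
find_min([52, 34]): compare 52 with find_min([34])
find_min([34]) = 34  (base case)
Compare 52 with 34 -> 34
Compare 56 with 34 -> 34
Compare 48 with 34 -> 34
Compare 11 with 34 -> 11
Compare 98 with 11 -> 11
Compare 25 with 11 -> 11

11


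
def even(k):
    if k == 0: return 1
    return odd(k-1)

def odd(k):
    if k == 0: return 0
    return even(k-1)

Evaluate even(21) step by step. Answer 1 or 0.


even(21) = odd(20)
odd(20) = even(19)
even(19) = odd(18)
odd(18) = even(17)
even(17) = odd(16)
odd(16) = even(15)
even(15) = odd(14)
odd(14) = even(13)
even(13) = odd(12)
odd(12) = even(11)
even(11) = odd(10)
odd(10) = even(9)
even(9) = odd(8)
odd(8) = even(7)
even(7) = odd(6)
odd(6) = even(5)
even(5) = odd(4)
odd(4) = even(3)
even(3) = odd(2)
odd(2) = even(1)
even(1) = odd(0)
odd(0) = 0  (base case)
Result: 0

0


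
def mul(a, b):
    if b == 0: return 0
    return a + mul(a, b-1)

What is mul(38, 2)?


mul(38, 2) = 38 + mul(38, 1)
mul(38, 1) = 38 + mul(38, 0)
mul(38, 0) = 0  (base case)
Total: 38 + 38 + 0 = 76

76


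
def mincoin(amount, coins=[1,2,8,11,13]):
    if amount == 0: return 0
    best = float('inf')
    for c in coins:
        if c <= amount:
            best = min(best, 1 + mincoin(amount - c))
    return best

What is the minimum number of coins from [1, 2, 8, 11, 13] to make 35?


Building up with DP:
mincoin(0) = 0
mincoin(1) = min(1+mincoin(0)=1+0=1) = 1
mincoin(2) = min(1+mincoin(1)=1+1=2, 1+mincoin(0)=1+0=1) = 1
mincoin(3) = min(1+mincoin(2)=1+1=2, 1+mincoin(1)=1+1=2) = 2
mincoin(4) = min(1+mincoin(3)=1+2=3, 1+mincoin(2)=1+1=2) = 2
mincoin(5) = min(1+mincoin(4)=1+2=3, 1+mincoin(3)=1+2=3) = 3
mincoin(6) = min(1+mincoin(5)=1+3=4, 1+mincoin(4)=1+2=3) = 3
mincoin(7) = min(1+mincoin(6)=1+3=4, 1+mincoin(5)=1+3=4) = 4
mincoin(8) = min(1+mincoin(7)=1+4=5, 1+mincoin(6)=1+3=4, 1+mincoin(0)=1+0=1) = 1
mincoin(9) = min(1+mincoin(8)=1+1=2, 1+mincoin(7)=1+4=5, 1+mincoin(1)=1+1=2) = 2
mincoin(10) = min(1+mincoin(9)=1+2=3, 1+mincoin(8)=1+1=2, 1+mincoin(2)=1+1=2) = 2
mincoin(11) = min(1+mincoin(10)=1+2=3, 1+mincoin(9)=1+2=3, 1+mincoin(3)=1+2=3, 1+mincoin(0)=1+0=1) = 1
mincoin(12) = min(1+mincoin(11)=1+1=2, 1+mincoin(10)=1+2=3, 1+mincoin(4)=1+2=3, 1+mincoin(1)=1+1=2) = 2
mincoin(13) = min(1+mincoin(12)=1+2=3, 1+mincoin(11)=1+1=2, 1+mincoin(5)=1+3=4, 1+mincoin(2)=1+1=2, 1+mincoin(0)=1+0=1) = 1
mincoin(14) = min(1+mincoin(13)=1+1=2, 1+mincoin(12)=1+2=3, 1+mincoin(6)=1+3=4, 1+mincoin(3)=1+2=3, 1+mincoin(1)=1+1=2) = 2
mincoin(15) = min(1+mincoin(14)=1+2=3, 1+mincoin(13)=1+1=2, 1+mincoin(7)=1+4=5, 1+mincoin(4)=1+2=3, 1+mincoin(2)=1+1=2) = 2
mincoin(16) = min(1+mincoin(15)=1+2=3, 1+mincoin(14)=1+2=3, 1+mincoin(8)=1+1=2, 1+mincoin(5)=1+3=4, 1+mincoin(3)=1+2=3) = 2
mincoin(17) = min(1+mincoin(16)=1+2=3, 1+mincoin(15)=1+2=3, 1+mincoin(9)=1+2=3, 1+mincoin(6)=1+3=4, 1+mincoin(4)=1+2=3) = 3
mincoin(18) = min(1+mincoin(17)=1+3=4, 1+mincoin(16)=1+2=3, 1+mincoin(10)=1+2=3, 1+mincoin(7)=1+4=5, 1+mincoin(5)=1+3=4) = 3
mincoin(19) = min(1+mincoin(18)=1+3=4, 1+mincoin(17)=1+3=4, 1+mincoin(11)=1+1=2, 1+mincoin(8)=1+1=2, 1+mincoin(6)=1+3=4) = 2
mincoin(20) = min(1+mincoin(19)=1+2=3, 1+mincoin(18)=1+3=4, 1+mincoin(12)=1+2=3, 1+mincoin(9)=1+2=3, 1+mincoin(7)=1+4=5) = 3
mincoin(21) = min(1+mincoin(20)=1+3=4, 1+mincoin(19)=1+2=3, 1+mincoin(13)=1+1=2, 1+mincoin(10)=1+2=3, 1+mincoin(8)=1+1=2) = 2
mincoin(22) = min(1+mincoin(21)=1+2=3, 1+mincoin(20)=1+3=4, 1+mincoin(14)=1+2=3, 1+mincoin(11)=1+1=2, 1+mincoin(9)=1+2=3) = 2
mincoin(23) = min(1+mincoin(22)=1+2=3, 1+mincoin(21)=1+2=3, 1+mincoin(15)=1+2=3, 1+mincoin(12)=1+2=3, 1+mincoin(10)=1+2=3) = 3
mincoin(24) = min(1+mincoin(23)=1+3=4, 1+mincoin(22)=1+2=3, 1+mincoin(16)=1+2=3, 1+mincoin(13)=1+1=2, 1+mincoin(11)=1+1=2) = 2
mincoin(25) = min(1+mincoin(24)=1+2=3, 1+mincoin(23)=1+3=4, 1+mincoin(17)=1+3=4, 1+mincoin(14)=1+2=3, 1+mincoin(12)=1+2=3) = 3
mincoin(26) = min(1+mincoin(25)=1+3=4, 1+mincoin(24)=1+2=3, 1+mincoin(18)=1+3=4, 1+mincoin(15)=1+2=3, 1+mincoin(13)=1+1=2) = 2
mincoin(27) = min(1+mincoin(26)=1+2=3, 1+mincoin(25)=1+3=4, 1+mincoin(19)=1+2=3, 1+mincoin(16)=1+2=3, 1+mincoin(14)=1+2=3) = 3
mincoin(28) = min(1+mincoin(27)=1+3=4, 1+mincoin(26)=1+2=3, 1+mincoin(20)=1+3=4, 1+mincoin(17)=1+3=4, 1+mincoin(15)=1+2=3) = 3
mincoin(29) = min(1+mincoin(28)=1+3=4, 1+mincoin(27)=1+3=4, 1+mincoin(21)=1+2=3, 1+mincoin(18)=1+3=4, 1+mincoin(16)=1+2=3) = 3
mincoin(30) = min(1+mincoin(29)=1+3=4, 1+mincoin(28)=1+3=4, 1+mincoin(22)=1+2=3, 1+mincoin(19)=1+2=3, 1+mincoin(17)=1+3=4) = 3
mincoin(31) = min(1+mincoin(30)=1+3=4, 1+mincoin(29)=1+3=4, 1+mincoin(23)=1+3=4, 1+mincoin(20)=1+3=4, 1+mincoin(18)=1+3=4) = 4
mincoin(32) = min(1+mincoin(31)=1+4=5, 1+mincoin(30)=1+3=4, 1+mincoin(24)=1+2=3, 1+mincoin(21)=1+2=3, 1+mincoin(19)=1+2=3) = 3
mincoin(33) = min(1+mincoin(32)=1+3=4, 1+mincoin(31)=1+4=5, 1+mincoin(25)=1+3=4, 1+mincoin(22)=1+2=3, 1+mincoin(20)=1+3=4) = 3
mincoin(34) = min(1+mincoin(33)=1+3=4, 1+mincoin(32)=1+3=4, 1+mincoin(26)=1+2=3, 1+mincoin(23)=1+3=4, 1+mincoin(21)=1+2=3) = 3
mincoin(35) = min(1+mincoin(34)=1+3=4, 1+mincoin(33)=1+3=4, 1+mincoin(27)=1+3=4, 1+mincoin(24)=1+2=3, 1+mincoin(22)=1+2=3) = 3

3


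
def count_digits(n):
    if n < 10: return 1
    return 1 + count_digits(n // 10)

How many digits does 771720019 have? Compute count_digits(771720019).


count_digits(771720019) = 1 + count_digits(77172001)
count_digits(77172001) = 1 + count_digits(7717200)
count_digits(7717200) = 1 + count_digits(771720)
count_digits(771720) = 1 + count_digits(77172)
count_digits(77172) = 1 + count_digits(7717)
count_digits(7717) = 1 + count_digits(771)
count_digits(771) = 1 + count_digits(77)
count_digits(77) = 1 + count_digits(7)
count_digits(7) = 1  (base case: 7 < 10)
Unwinding: 1 + 1 + 1 + 1 + 1 + 1 + 1 + 1 + 1 = 9

9


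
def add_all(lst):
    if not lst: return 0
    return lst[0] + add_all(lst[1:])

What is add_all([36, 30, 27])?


add_all([36, 30, 27]) = 36 + add_all([30, 27])
add_all([30, 27]) = 30 + add_all([27])
add_all([27]) = 27 + add_all([])
add_all([]) = 0  (base case)
Total: 36 + 30 + 27 + 0 = 93

93


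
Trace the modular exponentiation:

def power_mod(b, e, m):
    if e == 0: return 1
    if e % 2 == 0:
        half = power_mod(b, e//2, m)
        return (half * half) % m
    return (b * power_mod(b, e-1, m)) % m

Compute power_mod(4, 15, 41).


power_mod(4, 15, 41): e is odd, compute power_mod(4, 14, 41)
  power_mod(4, 14, 41): e is even, compute power_mod(4, 7, 41)
    power_mod(4, 7, 41): e is odd, compute power_mod(4, 6, 41)
      power_mod(4, 6, 41): e is even, compute power_mod(4, 3, 41)
        power_mod(4, 3, 41): e is odd, compute power_mod(4, 2, 41)
          power_mod(4, 2, 41): e is even, compute power_mod(4, 1, 41)
          power_mod(4, 1, 41): e is odd, compute power_mod(4, 0, 41)
          power_mod(4, 0, 41) = 1
          (4 * 1) % 41 = 4
          half=4, (4*4) % 41 = 16
        (4 * 16) % 41 = 23
      half=23, (23*23) % 41 = 37
    (4 * 37) % 41 = 25
  half=25, (25*25) % 41 = 10
(4 * 10) % 41 = 40

40


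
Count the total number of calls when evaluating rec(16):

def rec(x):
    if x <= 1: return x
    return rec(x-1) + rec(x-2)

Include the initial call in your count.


Let C(n) = total calls for rec(n)
C(0) = 1, C(1) = 1
C(2) = 1 + C(1) + C(0) = 1 + 1 + 1 = 3
C(3) = 1 + C(2) + C(1) = 1 + 3 + 1 = 5
C(4) = 1 + C(3) + C(2) = 1 + 5 + 3 = 9
C(5) = 1 + C(4) + C(3) = 1 + 9 + 5 = 15
C(6) = 1 + C(5) + C(4) = 1 + 15 + 9 = 25
C(7) = 1 + C(6) + C(5) = 1 + 25 + 15 = 41
C(8) = 1 + C(7) + C(6) = 1 + 41 + 25 = 67
C(9) = 1 + C(8) + C(7) = 1 + 67 + 41 = 109
C(10) = 1 + C(9) + C(8) = 1 + 109 + 67 = 177
C(11) = 1 + C(10) + C(9) = 1 + 177 + 109 = 287
C(12) = 1 + C(11) + C(10) = 1 + 287 + 177 = 465
C(13) = 1 + C(12) + C(11) = 1 + 465 + 287 = 753
C(14) = 1 + C(13) + C(12) = 1 + 753 + 465 = 1219
C(15) = 1 + C(14) + C(13) = 1 + 1219 + 753 = 1973
C(16) = 1 + C(15) + C(14) = 1 + 1973 + 1219 = 3193

3193
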